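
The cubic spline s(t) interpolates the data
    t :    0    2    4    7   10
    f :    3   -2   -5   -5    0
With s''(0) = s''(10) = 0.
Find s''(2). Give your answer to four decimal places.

0.6071

Write m_i for s''(x_i). With h_i = 2, 2, 3, 3 and divided differences Δ_i = -5/2, -3/2, 0, 5/3, the continuity of s' gives the tridiagonal system
  2·m_0 + 8·m_1 + 2·m_2 = 6(Δ_1 - Δ_0) = 6
  2·m_1 + 10·m_2 + 3·m_3 = 6(Δ_2 - Δ_1) = 9
  3·m_2 + 12·m_3 + 3·m_4 = 6(Δ_3 - Δ_2) = 10
Natural end conditions: m_0 = m_4 = 0.
Solving the tridiagonal system: m_0 = 0, m_1 = 17/28, m_2 = 4/7, m_3 = 29/42, m_4 = 0.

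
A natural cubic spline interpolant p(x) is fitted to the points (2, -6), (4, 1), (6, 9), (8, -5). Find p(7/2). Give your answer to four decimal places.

-1.3188

Write M_i for p''(x_i). With h_i = 2, 2, 2 and divided differences Δ_i = 7/2, 4, -7, the continuity of p' gives the tridiagonal system
  2·M_0 + 8·M_1 + 2·M_2 = 6(Δ_1 - Δ_0) = 3
  2·M_1 + 8·M_2 + 2·M_3 = 6(Δ_2 - Δ_1) = -66
Natural end conditions: M_0 = M_3 = 0.
Solving: M_0 = 0, M_1 = 13/5, M_2 = -89/10, M_3 = 0.
On [2, 4], p(x) = -6 + 79/30·(x - 2) + 0·(x - 2)² + 13/60·(x - 2)³.
With (x - 2) = 3/2: p(7/2) = -211/160.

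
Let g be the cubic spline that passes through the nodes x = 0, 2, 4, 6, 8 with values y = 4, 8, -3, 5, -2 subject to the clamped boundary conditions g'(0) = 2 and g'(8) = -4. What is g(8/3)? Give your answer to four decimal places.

Put m_i = g'' at the i-th knot. Here h = (2, 2, 2, 2) and Δ = (2, -11/2, 4, -7/2), so the interior equations h_(i-1)·m_(i-1) + 2(h_(i-1)+h_i)·m_i + h_i·m_(i+1) = 6(Δ_i − Δ_(i-1)) read
  2·m_0 + 8·m_1 + 2·m_2 = 6(Δ_1 - Δ_0) = -45
  2·m_1 + 8·m_2 + 2·m_3 = 6(Δ_2 - Δ_1) = 57
  2·m_2 + 8·m_3 + 2·m_4 = 6(Δ_3 - Δ_2) = -45
Clamped end conditions give two more equations: 2h_0·m_0 + h_0·m_1 = 6(Δ_0 - g'(0)) = 0 and h_3·m_3 + 2h_3·m_4 = 6(g'(8) - Δ_3) = -3.
Solving the tridiagonal system: m_0 = 69/14, m_1 = -69/7, m_2 = 12, m_3 = -135/14, m_4 = 57/14.
On [2, 4], g(x) = 8 - 41/14·(x - 2) - 69/14·(x - 2)² + 51/28·(x - 2)³.
With (x - 2) = 2/3: g(8/3) = 277/63.

4.3968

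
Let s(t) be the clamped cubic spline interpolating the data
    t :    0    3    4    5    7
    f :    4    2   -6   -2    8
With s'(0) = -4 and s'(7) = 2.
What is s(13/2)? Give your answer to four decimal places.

6.5425

Put m_i = s'' at the i-th knot. Here h = (3, 1, 1, 2) and Δ = (-2/3, -8, 4, 5), so the interior equations h_(i-1)·m_(i-1) + 2(h_(i-1)+h_i)·m_i + h_i·m_(i+1) = 6(Δ_i − Δ_(i-1)) read
  3·m_0 + 8·m_1 + 1·m_2 = 6(Δ_1 - Δ_0) = -44
  1·m_1 + 4·m_2 + 1·m_3 = 6(Δ_2 - Δ_1) = 72
  1·m_2 + 6·m_3 + 2·m_4 = 6(Δ_3 - Δ_2) = 6
Clamped end conditions give two more equations: 2h_0·m_0 + h_0·m_1 = 6(Δ_0 - s'(0)) = 20 and h_3·m_3 + 2h_3·m_4 = 6(s'(7) - Δ_3) = -18.
Solving: m_0 = 2161/237, m_1 = -914/79, m_2 = 1675/79, m_3 = -98/79, m_4 = -613/158.
On [5, 7], s(t) = -2 + 1125/158·(t - 5) - 49/79·(t - 5)² - 139/632·(t - 5)³.
With (t - 5) = 3/2: s(13/2) = 33079/5056.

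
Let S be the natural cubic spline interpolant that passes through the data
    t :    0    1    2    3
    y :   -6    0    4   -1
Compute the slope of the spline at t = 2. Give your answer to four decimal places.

-0.4667

Let M_i = S''(x_i). Step sizes h_i = 1, 1, 1; slopes of the chords Δ_i = (y_(i+1) - y_i)/h_i = 6, 4, -5.
  1·M_0 + 4·M_1 + 1·M_2 = 6(Δ_1 - Δ_0) = -12
  1·M_1 + 4·M_2 + 1·M_3 = 6(Δ_2 - Δ_1) = -54
Natural end conditions: M_0 = M_3 = 0.
Solving: M_0 = 0, M_1 = 2/5, M_2 = -68/5, M_3 = 0.
On [2, 3], S'(t) = b_2 + 2c_2·(t - 2) + 3d_2·(t - 2)² with b_2 = Δ_2 - h_2(2M_2 + M_3)/6 = -7/15, c_2 = M_2/2 = -34/5, d_2 = (M_3 - M_2)/(6h_2) = 34/15. So S'(2) = -7/15.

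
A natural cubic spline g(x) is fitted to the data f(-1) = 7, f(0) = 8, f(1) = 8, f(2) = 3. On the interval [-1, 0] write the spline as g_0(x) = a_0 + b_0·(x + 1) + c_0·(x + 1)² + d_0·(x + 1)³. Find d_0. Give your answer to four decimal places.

Put M_i = g'' at the i-th knot. Here h = (1, 1, 1) and Δ = (1, 0, -5), so the interior equations h_(i-1)·M_(i-1) + 2(h_(i-1)+h_i)·M_i + h_i·M_(i+1) = 6(Δ_i − Δ_(i-1)) read
  1·M_0 + 4·M_1 + 1·M_2 = 6(Δ_1 - Δ_0) = -6
  1·M_1 + 4·M_2 + 1·M_3 = 6(Δ_2 - Δ_1) = -30
Natural end conditions: M_0 = M_3 = 0.
Hence M_0 = 0, M_1 = 2/5, M_2 = -38/5, M_3 = 0.
On [-1, 0], with g_0(x) = a_0 + b_0·(x + 1) + c_0·(x + 1)² + d_0·(x + 1)³: c_0 = M_0/2 = 0, d_0 = (M_1 - M_0)/(6h_0) = 1/15, b_0 = Δ_0 - h_0(2M_0 + M_1)/6 = 14/15.

0.0667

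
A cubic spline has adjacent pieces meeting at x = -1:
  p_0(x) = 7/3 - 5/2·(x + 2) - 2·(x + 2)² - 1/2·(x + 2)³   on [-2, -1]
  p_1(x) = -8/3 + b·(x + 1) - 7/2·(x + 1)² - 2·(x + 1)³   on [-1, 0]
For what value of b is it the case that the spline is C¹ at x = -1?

p_0'(x) = -5/2 - 4·(x + 2) - 3/2·(x + 2)², so p_0'(-1) = -8. On the right, p_1'(-1) = b, so b = -8.

-8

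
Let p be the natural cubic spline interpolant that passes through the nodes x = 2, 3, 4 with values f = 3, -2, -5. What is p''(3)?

3

Put σ_i = p'' at the i-th knot. Here h = (1, 1) and Δ = (-5, -3), so the interior equations h_(i-1)·σ_(i-1) + 2(h_(i-1)+h_i)·σ_i + h_i·σ_(i+1) = 6(Δ_i − Δ_(i-1)) read
  1·σ_0 + 4·σ_1 + 1·σ_2 = 6(Δ_1 - Δ_0) = 12
Natural end conditions: σ_0 = σ_2 = 0.
Solving: σ_0 = 0, σ_1 = 3, σ_2 = 0.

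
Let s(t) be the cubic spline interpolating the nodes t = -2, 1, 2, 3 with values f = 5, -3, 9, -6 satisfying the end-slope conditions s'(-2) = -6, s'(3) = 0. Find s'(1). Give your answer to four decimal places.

With m_i denoting the second derivative at x_i, h_i = 3, 1, 1, and Δ_i = (y_(i+1) − y_i)/h_i = -8/3, 12, -15:
  3·m_0 + 8·m_1 + 1·m_2 = 6(Δ_1 - Δ_0) = 88
  1·m_1 + 4·m_2 + 1·m_3 = 6(Δ_2 - Δ_1) = -162
Clamped end conditions give two more equations: 2h_0·m_0 + h_0·m_1 = 6(Δ_0 - s'(-2)) = 20 and h_2·m_2 + 2h_2·m_3 = 6(s'(3) - Δ_2) = 90.
Forward elimination and back-substitution give m_0 = -670/87, m_1 = 640/29, m_2 = -1898/29, m_3 = 2254/29.
On [1, 2], s'(t) = b_1 + 2c_1·(t - 1) + 3d_1·(t - 1)² with b_1 = Δ_1 - h_1(2m_1 + m_2)/6 = 451/29, c_1 = m_1/2 = 320/29, d_1 = (m_2 - m_1)/(6h_1) = -423/29. So s'(1) = 451/29.

15.5517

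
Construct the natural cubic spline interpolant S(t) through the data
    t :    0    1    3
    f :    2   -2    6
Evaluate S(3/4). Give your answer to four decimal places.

Put m_i = S'' at the i-th knot. Here h = (1, 2) and Δ = (-4, 4), so the interior equations h_(i-1)·m_(i-1) + 2(h_(i-1)+h_i)·m_i + h_i·m_(i+1) = 6(Δ_i − Δ_(i-1)) read
  1·m_0 + 6·m_1 + 2·m_2 = 6(Δ_1 - Δ_0) = 48
Natural end conditions: m_0 = m_2 = 0.
Forward elimination and back-substitution give m_0 = 0, m_1 = 8, m_2 = 0.
On [0, 1], S(t) = 2 - 16/3·t + 0·t² + 4/3·t³.
With t = 3/4: S(3/4) = -23/16.

-1.4375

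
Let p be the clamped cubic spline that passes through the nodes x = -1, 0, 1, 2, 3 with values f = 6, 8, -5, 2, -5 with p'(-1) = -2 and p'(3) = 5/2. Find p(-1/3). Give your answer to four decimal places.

With σ_i denoting the second derivative at x_i, h_i = 1, 1, 1, 1, and Δ_i = (y_(i+1) − y_i)/h_i = 2, -13, 7, -7:
  1·σ_0 + 4·σ_1 + 1·σ_2 = 6(Δ_1 - Δ_0) = -90
  1·σ_1 + 4·σ_2 + 1·σ_3 = 6(Δ_2 - Δ_1) = 120
  1·σ_2 + 4·σ_3 + 1·σ_4 = 6(Δ_3 - Δ_2) = -84
Clamped end conditions give two more equations: 2h_0·σ_0 + h_0·σ_1 = 6(Δ_0 - p'(-1)) = 24 and h_3·σ_3 + 2h_3·σ_4 = 6(p'(3) - Δ_3) = 57.
Forward elimination and back-substitution give σ_0 = 273/8, σ_1 = -177/4, σ_2 = 423/8, σ_3 = -189/4, σ_4 = 417/8.
On [-1, 0], p(x) = 6 - 2·(x + 1) + 273/16·(x + 1)² - 209/16·(x + 1)³.
With (x + 1) = 2/3: p(-1/3) = 905/108.

8.3796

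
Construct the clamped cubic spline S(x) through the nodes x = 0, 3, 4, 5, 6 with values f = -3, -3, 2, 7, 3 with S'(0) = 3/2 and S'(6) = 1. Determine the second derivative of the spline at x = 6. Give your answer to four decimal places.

Write M_i for S''(x_i). With h_i = 3, 1, 1, 1 and divided differences Δ_i = 0, 5, 5, -4, the continuity of S' gives the tridiagonal system
  3·M_0 + 8·M_1 + 1·M_2 = 6(Δ_1 - Δ_0) = 30
  1·M_1 + 4·M_2 + 1·M_3 = 6(Δ_2 - Δ_1) = 0
  1·M_2 + 4·M_3 + 1·M_4 = 6(Δ_3 - Δ_2) = -54
Clamped end conditions give two more equations: 2h_0·M_0 + h_0·M_1 = 6(Δ_0 - S'(0)) = -9 and h_3·M_3 + 2h_3·M_4 = 6(S'(6) - Δ_3) = 30.
Forward elimination and back-substitution give M_0 = -415/108, M_1 = 253/54, M_2 = 437/108, M_3 = -1127/54, M_4 = 2747/108.

25.4352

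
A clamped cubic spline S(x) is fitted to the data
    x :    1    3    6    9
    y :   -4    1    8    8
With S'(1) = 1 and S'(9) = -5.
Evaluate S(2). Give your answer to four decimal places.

With σ_i denoting the second derivative at x_i, h_i = 2, 3, 3, and Δ_i = (y_(i+1) − y_i)/h_i = 5/2, 7/3, 0:
  2·σ_0 + 10·σ_1 + 3·σ_2 = 6(Δ_1 - Δ_0) = -1
  3·σ_1 + 12·σ_2 + 3·σ_3 = 6(Δ_2 - Δ_1) = -14
Clamped end conditions give two more equations: 2h_0·σ_0 + h_0·σ_1 = 6(Δ_0 - S'(1)) = 9 and h_2·σ_2 + 2h_2·σ_3 = 6(S'(9) - Δ_2) = -30.
Forward elimination and back-substitution give σ_0 = 99/38, σ_1 = -27/38, σ_2 = 17/57, σ_3 = -587/114.
On [1, 3], S(x) = -4 + 1·(x - 1) + 99/76·(x - 1)² - 21/76·(x - 1)³.
With (x - 1) = 1: S(2) = -75/38.

-1.9737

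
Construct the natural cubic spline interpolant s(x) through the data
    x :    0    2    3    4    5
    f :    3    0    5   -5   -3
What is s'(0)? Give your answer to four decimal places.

Put σ_i = s'' at the i-th knot. Here h = (2, 1, 1, 1) and Δ = (-3/2, 5, -10, 2), so the interior equations h_(i-1)·σ_(i-1) + 2(h_(i-1)+h_i)·σ_i + h_i·σ_(i+1) = 6(Δ_i − Δ_(i-1)) read
  2·σ_0 + 6·σ_1 + 1·σ_2 = 6(Δ_1 - Δ_0) = 39
  1·σ_1 + 4·σ_2 + 1·σ_3 = 6(Δ_2 - Δ_1) = -90
  1·σ_2 + 4·σ_3 + 1·σ_4 = 6(Δ_3 - Δ_2) = 72
Natural end conditions: σ_0 = σ_4 = 0.
Forward elimination and back-substitution give σ_0 = 0, σ_1 = 1017/86, σ_2 = -1374/43, σ_3 = 2235/86, σ_4 = 0.
On [0, 2], s'(x) = b_0 + 2c_0·x + 3d_0·x² with b_0 = Δ_0 - h_0(2σ_0 + σ_1)/6 = -234/43, c_0 = σ_0/2 = 0, d_0 = (σ_1 - σ_0)/(6h_0) = 339/344. So s'(0) = -234/43.

-5.4419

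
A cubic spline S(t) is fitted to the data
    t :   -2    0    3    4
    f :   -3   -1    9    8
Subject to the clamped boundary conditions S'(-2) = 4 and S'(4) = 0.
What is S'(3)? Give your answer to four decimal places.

-0.0897

With m_i denoting the second derivative at x_i, h_i = 2, 3, 1, and Δ_i = (y_(i+1) − y_i)/h_i = 1, 10/3, -1:
  2·m_0 + 10·m_1 + 3·m_2 = 6(Δ_1 - Δ_0) = 14
  3·m_1 + 8·m_2 + 1·m_3 = 6(Δ_2 - Δ_1) = -26
Clamped end conditions give two more equations: 2h_0·m_0 + h_0·m_1 = 6(Δ_0 - S'(-2)) = -18 and h_2·m_2 + 2h_2·m_3 = 6(S'(4) - Δ_2) = 6.
Hence m_0 = -262/39, m_1 = 173/39, m_2 = -220/39, m_3 = 227/39.
On [3, 4], S'(t) = b_2 + 2c_2·(t - 3) + 3d_2·(t - 3)² with b_2 = Δ_2 - h_2(2m_2 + m_3)/6 = -7/78, c_2 = m_2/2 = -110/39, d_2 = (m_3 - m_2)/(6h_2) = 149/78. So S'(3) = -7/78.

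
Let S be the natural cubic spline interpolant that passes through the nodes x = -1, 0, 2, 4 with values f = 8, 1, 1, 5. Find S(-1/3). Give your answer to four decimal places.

2.8956

Let M_i = S''(x_i). Step sizes h_i = 1, 2, 2; slopes of the chords Δ_i = (y_(i+1) - y_i)/h_i = -7, 0, 2.
  1·M_0 + 6·M_1 + 2·M_2 = 6(Δ_1 - Δ_0) = 42
  2·M_1 + 8·M_2 + 2·M_3 = 6(Δ_2 - Δ_1) = 12
Natural end conditions: M_0 = M_3 = 0.
Solving: M_0 = 0, M_1 = 78/11, M_2 = -3/11, M_3 = 0.
On [-1, 0], S(x) = 8 - 90/11·(x + 1) + 0·(x + 1)² + 13/11·(x + 1)³.
With (x + 1) = 2/3: S(-1/3) = 860/297.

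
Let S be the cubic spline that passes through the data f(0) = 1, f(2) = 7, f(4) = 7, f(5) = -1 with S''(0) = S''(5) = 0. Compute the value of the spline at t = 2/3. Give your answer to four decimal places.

3.0539

With m_i denoting the second derivative at x_i, h_i = 2, 2, 1, and Δ_i = (y_(i+1) − y_i)/h_i = 3, 0, -8:
  2·m_0 + 8·m_1 + 2·m_2 = 6(Δ_1 - Δ_0) = -18
  2·m_1 + 6·m_2 + 1·m_3 = 6(Δ_2 - Δ_1) = -48
Natural end conditions: m_0 = m_3 = 0.
Hence m_0 = 0, m_1 = -3/11, m_2 = -87/11, m_3 = 0.
On [0, 2], S(t) = 1 + 34/11·t + 0·t² - 1/44·t³.
With t = 2/3: S(2/3) = 907/297.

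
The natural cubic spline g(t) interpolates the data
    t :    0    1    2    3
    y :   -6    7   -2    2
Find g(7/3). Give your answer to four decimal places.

-2.4938

Put σ_i = g'' at the i-th knot. Here h = (1, 1, 1) and Δ = (13, -9, 4), so the interior equations h_(i-1)·σ_(i-1) + 2(h_(i-1)+h_i)·σ_i + h_i·σ_(i+1) = 6(Δ_i − Δ_(i-1)) read
  1·σ_0 + 4·σ_1 + 1·σ_2 = 6(Δ_1 - Δ_0) = -132
  1·σ_1 + 4·σ_2 + 1·σ_3 = 6(Δ_2 - Δ_1) = 78
Natural end conditions: σ_0 = σ_3 = 0.
Solving the tridiagonal system: σ_0 = 0, σ_1 = -202/5, σ_2 = 148/5, σ_3 = 0.
On [2, 3], g(t) = -2 - 88/15·(t - 2) + 74/5·(t - 2)² - 74/15·(t - 2)³.
With (t - 2) = 1/3: g(7/3) = -202/81.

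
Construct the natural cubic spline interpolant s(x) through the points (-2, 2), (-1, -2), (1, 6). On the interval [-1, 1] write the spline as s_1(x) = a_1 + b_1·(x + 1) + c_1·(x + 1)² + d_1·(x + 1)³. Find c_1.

With σ_i denoting the second derivative at x_i, h_i = 1, 2, and Δ_i = (y_(i+1) − y_i)/h_i = -4, 4:
  1·σ_0 + 6·σ_1 + 2·σ_2 = 6(Δ_1 - Δ_0) = 48
Natural end conditions: σ_0 = σ_2 = 0.
Solving the tridiagonal system: σ_0 = 0, σ_1 = 8, σ_2 = 0.
On [-1, 1], with s_1(x) = a_1 + b_1·(x + 1) + c_1·(x + 1)² + d_1·(x + 1)³: c_1 = σ_1/2 = 4, d_1 = (σ_2 - σ_1)/(6h_1) = -2/3, b_1 = Δ_1 - h_1(2σ_1 + σ_2)/6 = -4/3.

4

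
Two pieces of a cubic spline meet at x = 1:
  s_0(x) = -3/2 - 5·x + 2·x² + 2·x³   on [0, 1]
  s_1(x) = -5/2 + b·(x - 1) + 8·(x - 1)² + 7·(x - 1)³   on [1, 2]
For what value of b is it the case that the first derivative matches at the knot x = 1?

5

s_0'(x) = -5 + 4·x + 6·x², so s_0'(1) = 5. On the right, s_1'(1) = b, so b = 5.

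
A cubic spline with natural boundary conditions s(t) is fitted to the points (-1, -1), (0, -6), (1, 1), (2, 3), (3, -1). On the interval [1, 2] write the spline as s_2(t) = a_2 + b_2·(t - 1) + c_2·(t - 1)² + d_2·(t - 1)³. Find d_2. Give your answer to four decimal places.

Put M_i = s'' at the i-th knot. Here h = (1, 1, 1, 1) and Δ = (-5, 7, 2, -4), so the interior equations h_(i-1)·M_(i-1) + 2(h_(i-1)+h_i)·M_i + h_i·M_(i+1) = 6(Δ_i − Δ_(i-1)) read
  1·M_0 + 4·M_1 + 1·M_2 = 6(Δ_1 - Δ_0) = 72
  1·M_1 + 4·M_2 + 1·M_3 = 6(Δ_2 - Δ_1) = -30
  1·M_2 + 4·M_3 + 1·M_4 = 6(Δ_3 - Δ_2) = -36
Natural end conditions: M_0 = M_4 = 0.
Forward elimination and back-substitution give M_0 = 0, M_1 = 291/14, M_2 = -78/7, M_3 = -87/14, M_4 = 0.
On [1, 2], with s_2(t) = a_2 + b_2·(t - 1) + c_2·(t - 1)² + d_2·(t - 1)³: c_2 = M_2/2 = -39/7, d_2 = (M_3 - M_2)/(6h_2) = 23/28, b_2 = Δ_2 - h_2(2M_2 + M_3)/6 = 27/4.

0.8214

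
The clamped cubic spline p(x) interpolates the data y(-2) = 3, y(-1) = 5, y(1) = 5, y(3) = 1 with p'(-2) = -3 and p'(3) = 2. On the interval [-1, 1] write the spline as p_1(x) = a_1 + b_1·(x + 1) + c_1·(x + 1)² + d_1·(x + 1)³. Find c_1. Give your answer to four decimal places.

-2.0435

Put σ_i = p'' at the i-th knot. Here h = (1, 2, 2) and Δ = (2, 0, -2), so the interior equations h_(i-1)·σ_(i-1) + 2(h_(i-1)+h_i)·σ_i + h_i·σ_(i+1) = 6(Δ_i − Δ_(i-1)) read
  1·σ_0 + 6·σ_1 + 2·σ_2 = 6(Δ_1 - Δ_0) = -12
  2·σ_1 + 8·σ_2 + 2·σ_3 = 6(Δ_2 - Δ_1) = -12
Clamped end conditions give two more equations: 2h_0·σ_0 + h_0·σ_1 = 6(Δ_0 - p'(-2)) = 30 and h_2·σ_2 + 2h_2·σ_3 = 6(p'(3) - Δ_2) = 24.
Hence σ_0 = 392/23, σ_1 = -94/23, σ_2 = -52/23, σ_3 = 164/23.
On [-1, 1], with p_1(x) = a_1 + b_1·(x + 1) + c_1·(x + 1)² + d_1·(x + 1)³: c_1 = σ_1/2 = -47/23, d_1 = (σ_2 - σ_1)/(6h_1) = 7/46, b_1 = Δ_1 - h_1(2σ_1 + σ_2)/6 = 80/23.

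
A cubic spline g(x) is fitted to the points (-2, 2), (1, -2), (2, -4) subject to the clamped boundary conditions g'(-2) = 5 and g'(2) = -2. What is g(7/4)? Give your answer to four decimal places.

Write m_i for g''(x_i). With h_i = 3, 1 and divided differences Δ_i = -4/3, -2, the continuity of g' gives the tridiagonal system
  3·m_0 + 8·m_1 + 1·m_2 = 6(Δ_1 - Δ_0) = -4
Clamped end conditions give two more equations: 2h_0·m_0 + h_0·m_1 = 6(Δ_0 - g'(-2)) = -38 and h_1·m_1 + 2h_1·m_2 = 6(g'(2) - Δ_1) = 0.
Solving the tridiagonal system: m_0 = -91/12, m_1 = 5/2, m_2 = -5/4.
On [1, 2], g(x) = -2 - 21/8·(x - 1) + 5/4·(x - 1)² - 5/8·(x - 1)³.
With (x - 1) = 3/4: g(7/4) = -1807/512.

-3.5293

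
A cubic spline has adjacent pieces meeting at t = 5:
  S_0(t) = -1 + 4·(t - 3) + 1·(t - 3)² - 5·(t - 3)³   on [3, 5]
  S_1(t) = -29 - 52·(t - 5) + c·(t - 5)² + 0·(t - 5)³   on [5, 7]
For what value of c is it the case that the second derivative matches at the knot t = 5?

S_0''(t) = 2 - 30·(t - 3), so S_0''(5) = -58. On the right, S_1''(5) = 2c, so c = -29.

-29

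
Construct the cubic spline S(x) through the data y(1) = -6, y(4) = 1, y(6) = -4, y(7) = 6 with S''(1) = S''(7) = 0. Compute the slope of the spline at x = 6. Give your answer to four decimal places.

5.1905

Let M_i = S''(x_i). Step sizes h_i = 3, 2, 1; slopes of the chords Δ_i = (y_(i+1) - y_i)/h_i = 7/3, -5/2, 10.
  3·M_0 + 10·M_1 + 2·M_2 = 6(Δ_1 - Δ_0) = -29
  2·M_1 + 6·M_2 + 1·M_3 = 6(Δ_2 - Δ_1) = 75
Natural end conditions: M_0 = M_3 = 0.
Solving the tridiagonal system: M_0 = 0, M_1 = -81/14, M_2 = 101/7, M_3 = 0.
On [6, 7], S'(x) = b_2 + 2c_2·(x - 6) + 3d_2·(x - 6)² with b_2 = Δ_2 - h_2(2M_2 + M_3)/6 = 109/21, c_2 = M_2/2 = 101/14, d_2 = (M_3 - M_2)/(6h_2) = -101/42. So S'(6) = 109/21.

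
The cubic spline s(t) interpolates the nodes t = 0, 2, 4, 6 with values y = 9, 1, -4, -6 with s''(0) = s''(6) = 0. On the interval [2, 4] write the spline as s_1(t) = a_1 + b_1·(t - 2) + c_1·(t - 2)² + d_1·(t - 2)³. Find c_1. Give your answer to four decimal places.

0.4500

With σ_i denoting the second derivative at x_i, h_i = 2, 2, 2, and Δ_i = (y_(i+1) − y_i)/h_i = -4, -5/2, -1:
  2·σ_0 + 8·σ_1 + 2·σ_2 = 6(Δ_1 - Δ_0) = 9
  2·σ_1 + 8·σ_2 + 2·σ_3 = 6(Δ_2 - Δ_1) = 9
Natural end conditions: σ_0 = σ_3 = 0.
Solving the tridiagonal system: σ_0 = 0, σ_1 = 9/10, σ_2 = 9/10, σ_3 = 0.
On [2, 4], with s_1(t) = a_1 + b_1·(t - 2) + c_1·(t - 2)² + d_1·(t - 2)³: c_1 = σ_1/2 = 9/20, d_1 = (σ_2 - σ_1)/(6h_1) = 0, b_1 = Δ_1 - h_1(2σ_1 + σ_2)/6 = -17/5.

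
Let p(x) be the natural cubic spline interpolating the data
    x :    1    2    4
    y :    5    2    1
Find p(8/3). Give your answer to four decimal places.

1.0494

Let m_i = p''(x_i). Step sizes h_i = 1, 2; slopes of the chords Δ_i = (y_(i+1) - y_i)/h_i = -3, -1/2.
  1·m_0 + 6·m_1 + 2·m_2 = 6(Δ_1 - Δ_0) = 15
Natural end conditions: m_0 = m_2 = 0.
Forward elimination and back-substitution give m_0 = 0, m_1 = 5/2, m_2 = 0.
On [2, 4], p(x) = 2 - 13/6·(x - 2) + 5/4·(x - 2)² - 5/24·(x - 2)³.
With (x - 2) = 2/3: p(8/3) = 85/81.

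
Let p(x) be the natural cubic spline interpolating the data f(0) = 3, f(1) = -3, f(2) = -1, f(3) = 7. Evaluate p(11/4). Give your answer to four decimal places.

Let M_i = p''(x_i). Step sizes h_i = 1, 1, 1; slopes of the chords Δ_i = (y_(i+1) - y_i)/h_i = -6, 2, 8.
  1·M_0 + 4·M_1 + 1·M_2 = 6(Δ_1 - Δ_0) = 48
  1·M_1 + 4·M_2 + 1·M_3 = 6(Δ_2 - Δ_1) = 36
Natural end conditions: M_0 = M_3 = 0.
Solving: M_0 = 0, M_1 = 52/5, M_2 = 32/5, M_3 = 0.
On [2, 3], p(x) = -1 + 88/15·(x - 2) + 16/5·(x - 2)² - 16/15·(x - 2)³.
With (x - 2) = 3/4: p(11/4) = 19/4.

4.7500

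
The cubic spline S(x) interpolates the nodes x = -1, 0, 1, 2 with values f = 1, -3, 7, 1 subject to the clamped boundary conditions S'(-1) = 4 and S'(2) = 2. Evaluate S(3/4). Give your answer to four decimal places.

5.3375

With M_i denoting the second derivative at x_i, h_i = 1, 1, 1, and Δ_i = (y_(i+1) − y_i)/h_i = -4, 10, -6:
  1·M_0 + 4·M_1 + 1·M_2 = 6(Δ_1 - Δ_0) = 84
  1·M_1 + 4·M_2 + 1·M_3 = 6(Δ_2 - Δ_1) = -96
Clamped end conditions give two more equations: 2h_0·M_0 + h_0·M_1 = 6(Δ_0 - S'(-1)) = -48 and h_2·M_2 + 2h_2·M_3 = 6(S'(2) - Δ_2) = 48.
Forward elimination and back-substitution give M_0 = -692/15, M_1 = 664/15, M_2 = -704/15, M_3 = 712/15.
On [0, 1], S(x) = -3 + 46/15·x + 332/15·x² - 76/5·x³.
With x = 3/4: S(3/4) = 427/80.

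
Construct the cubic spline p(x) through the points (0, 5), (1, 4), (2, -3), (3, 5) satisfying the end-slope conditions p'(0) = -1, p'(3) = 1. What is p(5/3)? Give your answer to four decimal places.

-1.9556

Put σ_i = p'' at the i-th knot. Here h = (1, 1, 1) and Δ = (-1, -7, 8), so the interior equations h_(i-1)·σ_(i-1) + 2(h_(i-1)+h_i)·σ_i + h_i·σ_(i+1) = 6(Δ_i − Δ_(i-1)) read
  1·σ_0 + 4·σ_1 + 1·σ_2 = 6(Δ_1 - Δ_0) = -36
  1·σ_1 + 4·σ_2 + 1·σ_3 = 6(Δ_2 - Δ_1) = 90
Clamped end conditions give two more equations: 2h_0·σ_0 + h_0·σ_1 = 6(Δ_0 - p'(0)) = 0 and h_2·σ_2 + 2h_2·σ_3 = 6(p'(3) - Δ_2) = -42.
Solving the tridiagonal system: σ_0 = 158/15, σ_1 = -316/15, σ_2 = 566/15, σ_3 = -598/15.
On [1, 2], p(x) = 4 - 94/15·(x - 1) - 158/15·(x - 1)² + 49/5·(x - 1)³.
With (x - 1) = 2/3: p(5/3) = -88/45.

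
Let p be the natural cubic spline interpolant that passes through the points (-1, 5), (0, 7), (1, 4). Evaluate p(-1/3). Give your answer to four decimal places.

Write m_i for p''(x_i). With h_i = 1, 1 and divided differences Δ_i = 2, -3, the continuity of p' gives the tridiagonal system
  1·m_0 + 4·m_1 + 1·m_2 = 6(Δ_1 - Δ_0) = -30
Natural end conditions: m_0 = m_2 = 0.
Solving: m_0 = 0, m_1 = -15/2, m_2 = 0.
On [-1, 0], p(t) = 5 + 13/4·(t + 1) + 0·(t + 1)² - 5/4·(t + 1)³.
With (t + 1) = 2/3: p(-1/3) = 367/54.

6.7963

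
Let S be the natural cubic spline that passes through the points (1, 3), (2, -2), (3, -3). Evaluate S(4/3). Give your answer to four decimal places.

Put M_i = S'' at the i-th knot. Here h = (1, 1) and Δ = (-5, -1), so the interior equations h_(i-1)·M_(i-1) + 2(h_(i-1)+h_i)·M_i + h_i·M_(i+1) = 6(Δ_i − Δ_(i-1)) read
  1·M_0 + 4·M_1 + 1·M_2 = 6(Δ_1 - Δ_0) = 24
Natural end conditions: M_0 = M_2 = 0.
Hence M_0 = 0, M_1 = 6, M_2 = 0.
On [1, 2], S(x) = 3 - 6·(x - 1) + 0·(x - 1)² + 1·(x - 1)³.
With (x - 1) = 1/3: S(4/3) = 28/27.

1.0370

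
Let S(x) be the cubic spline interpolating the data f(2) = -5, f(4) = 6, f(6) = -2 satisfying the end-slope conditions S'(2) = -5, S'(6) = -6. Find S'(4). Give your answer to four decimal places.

3.8750

Let σ_i = S''(x_i). Step sizes h_i = 2, 2; slopes of the chords Δ_i = (y_(i+1) - y_i)/h_i = 11/2, -4.
  2·σ_0 + 8·σ_1 + 2·σ_2 = 6(Δ_1 - Δ_0) = -57
Clamped end conditions give two more equations: 2h_0·σ_0 + h_0·σ_1 = 6(Δ_0 - S'(2)) = 63 and h_1·σ_1 + 2h_1·σ_2 = 6(S'(6) - Δ_1) = -12.
Solving: σ_0 = 181/8, σ_1 = -55/4, σ_2 = 31/8.
On [4, 6], S'(x) = b_1 + 2c_1·(x - 4) + 3d_1·(x - 4)² with b_1 = Δ_1 - h_1(2σ_1 + σ_2)/6 = 31/8, c_1 = σ_1/2 = -55/8, d_1 = (σ_2 - σ_1)/(6h_1) = 47/32. So S'(4) = 31/8.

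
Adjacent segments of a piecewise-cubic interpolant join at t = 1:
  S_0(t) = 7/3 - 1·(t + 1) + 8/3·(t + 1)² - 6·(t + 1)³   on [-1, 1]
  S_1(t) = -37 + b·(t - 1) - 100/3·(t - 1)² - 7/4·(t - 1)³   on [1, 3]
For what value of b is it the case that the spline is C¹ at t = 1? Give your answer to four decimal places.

-62.3333

S_0'(t) = -1 + 16/3·(t + 1) - 18·(t + 1)², so S_0'(1) = -187/3. On the right, S_1'(1) = b, so b = -187/3.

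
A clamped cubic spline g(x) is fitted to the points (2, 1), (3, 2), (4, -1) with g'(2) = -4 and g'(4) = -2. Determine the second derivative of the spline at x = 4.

Write σ_i for g''(x_i). With h_i = 1, 1 and divided differences Δ_i = 1, -3, the continuity of g' gives the tridiagonal system
  1·σ_0 + 4·σ_1 + 1·σ_2 = 6(Δ_1 - Δ_0) = -24
Clamped end conditions give two more equations: 2h_0·σ_0 + h_0·σ_1 = 6(Δ_0 - g'(2)) = 30 and h_1·σ_1 + 2h_1·σ_2 = 6(g'(4) - Δ_1) = 6.
Forward elimination and back-substitution give σ_0 = 22, σ_1 = -14, σ_2 = 10.

10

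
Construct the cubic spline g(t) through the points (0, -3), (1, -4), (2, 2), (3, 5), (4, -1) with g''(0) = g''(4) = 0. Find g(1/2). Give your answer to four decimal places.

-4.2232

Write m_i for g''(x_i). With h_i = 1, 1, 1, 1 and divided differences Δ_i = -1, 6, 3, -6, the continuity of g' gives the tridiagonal system
  1·m_0 + 4·m_1 + 1·m_2 = 6(Δ_1 - Δ_0) = 42
  1·m_1 + 4·m_2 + 1·m_3 = 6(Δ_2 - Δ_1) = -18
  1·m_2 + 4·m_3 + 1·m_4 = 6(Δ_3 - Δ_2) = -54
Natural end conditions: m_0 = m_4 = 0.
Solving the tridiagonal system: m_0 = 0, m_1 = 81/7, m_2 = -30/7, m_3 = -87/7, m_4 = 0.
On [0, 1], g(t) = -3 - 41/14·t + 0·t² + 27/14·t³.
With t = 1/2: g(1/2) = -473/112.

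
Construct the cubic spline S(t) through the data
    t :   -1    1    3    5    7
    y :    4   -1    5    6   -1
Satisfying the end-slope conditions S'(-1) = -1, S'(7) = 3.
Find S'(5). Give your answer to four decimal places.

Let M_i = S''(x_i). Step sizes h_i = 2, 2, 2, 2; slopes of the chords Δ_i = (y_(i+1) - y_i)/h_i = -5/2, 3, 1/2, -7/2.
  2·M_0 + 8·M_1 + 2·M_2 = 6(Δ_1 - Δ_0) = 33
  2·M_1 + 8·M_2 + 2·M_3 = 6(Δ_2 - Δ_1) = -15
  2·M_2 + 8·M_3 + 2·M_4 = 6(Δ_3 - Δ_2) = -24
Clamped end conditions give two more equations: 2h_0·M_0 + h_0·M_1 = 6(Δ_0 - S'(-1)) = -9 and h_3·M_3 + 2h_3·M_4 = 6(S'(7) - Δ_3) = 39.
Hence M_0 = -583/112, M_1 = 331/56, M_2 = -31/16, M_3 = -317/56, M_4 = 1409/112.
On [5, 7], S'(t) = b_3 + 2c_3·(t - 5) + 3d_3·(t - 5)² with b_3 = Δ_3 - h_3(2M_3 + M_4)/6 = -439/112, c_3 = M_3/2 = -317/112, d_3 = (M_4 - M_3)/(6h_3) = 681/448. So S'(5) = -439/112.

-3.9196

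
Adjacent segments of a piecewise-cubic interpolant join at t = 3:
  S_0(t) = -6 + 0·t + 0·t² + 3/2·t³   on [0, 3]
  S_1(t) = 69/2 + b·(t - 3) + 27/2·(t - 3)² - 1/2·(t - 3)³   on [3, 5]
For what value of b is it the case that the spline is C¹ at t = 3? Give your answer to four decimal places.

40.5000

S_0'(t) = 0 + 0·t + 9/2·t², so S_0'(3) = 81/2. On the right, S_1'(3) = b, so b = 81/2.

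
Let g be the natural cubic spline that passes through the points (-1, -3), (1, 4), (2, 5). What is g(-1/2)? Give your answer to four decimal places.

-0.8594

Write m_i for g''(x_i). With h_i = 2, 1 and divided differences Δ_i = 7/2, 1, the continuity of g' gives the tridiagonal system
  2·m_0 + 6·m_1 + 1·m_2 = 6(Δ_1 - Δ_0) = -15
Natural end conditions: m_0 = m_2 = 0.
Forward elimination and back-substitution give m_0 = 0, m_1 = -5/2, m_2 = 0.
On [-1, 1], g(x) = -3 + 13/3·(x + 1) + 0·(x + 1)² - 5/24·(x + 1)³.
With (x + 1) = 1/2: g(-1/2) = -55/64.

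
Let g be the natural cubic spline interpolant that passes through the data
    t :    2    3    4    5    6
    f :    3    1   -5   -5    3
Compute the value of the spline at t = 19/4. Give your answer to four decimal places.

Write M_i for g''(x_i). With h_i = 1, 1, 1, 1 and divided differences Δ_i = -2, -6, 0, 8, the continuity of g' gives the tridiagonal system
  1·M_0 + 4·M_1 + 1·M_2 = 6(Δ_1 - Δ_0) = -24
  1·M_1 + 4·M_2 + 1·M_3 = 6(Δ_2 - Δ_1) = 36
  1·M_2 + 4·M_3 + 1·M_4 = 6(Δ_3 - Δ_2) = 48
Natural end conditions: M_0 = M_4 = 0.
Hence M_0 = 0, M_1 = -57/7, M_2 = 60/7, M_3 = 69/7, M_4 = 0.
On [4, 5], g(t) = -5 - 9/2·(t - 4) + 30/7·(t - 4)² + 3/14·(t - 4)³.
With (t - 4) = 3/4: g(19/4) = -5263/896.

-5.8739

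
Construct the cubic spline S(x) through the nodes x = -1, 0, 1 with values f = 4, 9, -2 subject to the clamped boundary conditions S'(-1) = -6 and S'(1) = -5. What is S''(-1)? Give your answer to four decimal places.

57.5000

With σ_i denoting the second derivative at x_i, h_i = 1, 1, and Δ_i = (y_(i+1) − y_i)/h_i = 5, -11:
  1·σ_0 + 4·σ_1 + 1·σ_2 = 6(Δ_1 - Δ_0) = -96
Clamped end conditions give two more equations: 2h_0·σ_0 + h_0·σ_1 = 6(Δ_0 - S'(-1)) = 66 and h_1·σ_1 + 2h_1·σ_2 = 6(S'(1) - Δ_1) = 36.
Solving: σ_0 = 115/2, σ_1 = -49, σ_2 = 85/2.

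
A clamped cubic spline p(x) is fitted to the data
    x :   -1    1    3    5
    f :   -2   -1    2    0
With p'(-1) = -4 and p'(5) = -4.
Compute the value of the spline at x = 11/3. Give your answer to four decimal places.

2.3111

With σ_i denoting the second derivative at x_i, h_i = 2, 2, 2, and Δ_i = (y_(i+1) − y_i)/h_i = 1/2, 3/2, -1:
  2·σ_0 + 8·σ_1 + 2·σ_2 = 6(Δ_1 - Δ_0) = 6
  2·σ_1 + 8·σ_2 + 2·σ_3 = 6(Δ_2 - Δ_1) = -15
Clamped end conditions give two more equations: 2h_0·σ_0 + h_0·σ_1 = 6(Δ_0 - p'(-1)) = 27 and h_2·σ_2 + 2h_2·σ_3 = 6(p'(5) - Δ_2) = -18.
Solving the tridiagonal system: σ_0 = 36/5, σ_1 = -9/10, σ_2 = -3/5, σ_3 = -21/5.
On [3, 5], p(x) = 2 + 4/5·(x - 3) - 3/10·(x - 3)² - 3/10·(x - 3)³.
With (x - 3) = 2/3: p(11/3) = 104/45.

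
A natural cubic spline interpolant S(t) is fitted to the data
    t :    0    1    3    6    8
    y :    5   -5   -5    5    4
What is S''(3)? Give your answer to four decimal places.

0.8182

Put M_i = S'' at the i-th knot. Here h = (1, 2, 3, 2) and Δ = (-10, 0, 10/3, -1/2), so the interior equations h_(i-1)·M_(i-1) + 2(h_(i-1)+h_i)·M_i + h_i·M_(i+1) = 6(Δ_i − Δ_(i-1)) read
  1·M_0 + 6·M_1 + 2·M_2 = 6(Δ_1 - Δ_0) = 60
  2·M_1 + 10·M_2 + 3·M_3 = 6(Δ_2 - Δ_1) = 20
  3·M_2 + 10·M_3 + 2·M_4 = 6(Δ_3 - Δ_2) = -23
Natural end conditions: M_0 = M_4 = 0.
Hence M_0 = 0, M_1 = 107/11, M_2 = 9/11, M_3 = -28/11, M_4 = 0.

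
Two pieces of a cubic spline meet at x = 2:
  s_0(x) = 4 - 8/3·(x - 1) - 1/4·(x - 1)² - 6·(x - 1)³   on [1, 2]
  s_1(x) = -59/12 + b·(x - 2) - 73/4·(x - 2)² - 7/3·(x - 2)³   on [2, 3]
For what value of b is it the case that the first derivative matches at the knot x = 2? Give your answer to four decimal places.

s_0'(x) = -8/3 - 1/2·(x - 1) - 18·(x - 1)², so s_0'(2) = -127/6. On the right, s_1'(2) = b, so b = -127/6.

-21.1667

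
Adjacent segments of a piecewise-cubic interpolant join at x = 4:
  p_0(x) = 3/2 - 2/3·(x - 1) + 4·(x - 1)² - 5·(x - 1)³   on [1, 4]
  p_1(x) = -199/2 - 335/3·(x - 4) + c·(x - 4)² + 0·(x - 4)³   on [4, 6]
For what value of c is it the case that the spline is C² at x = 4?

-41

p_0''(x) = 8 - 30·(x - 1), so p_0''(4) = -82. On the right, p_1''(4) = 2c, so c = -41.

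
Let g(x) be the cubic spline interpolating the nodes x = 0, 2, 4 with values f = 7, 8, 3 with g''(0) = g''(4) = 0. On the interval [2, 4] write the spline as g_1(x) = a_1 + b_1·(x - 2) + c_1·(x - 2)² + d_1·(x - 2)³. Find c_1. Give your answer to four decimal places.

Let σ_i = g''(x_i). Step sizes h_i = 2, 2; slopes of the chords Δ_i = (y_(i+1) - y_i)/h_i = 1/2, -5/2.
  2·σ_0 + 8·σ_1 + 2·σ_2 = 6(Δ_1 - Δ_0) = -18
Natural end conditions: σ_0 = σ_2 = 0.
Solving the tridiagonal system: σ_0 = 0, σ_1 = -9/4, σ_2 = 0.
On [2, 4], with g_1(x) = a_1 + b_1·(x - 2) + c_1·(x - 2)² + d_1·(x - 2)³: c_1 = σ_1/2 = -9/8, d_1 = (σ_2 - σ_1)/(6h_1) = 3/16, b_1 = Δ_1 - h_1(2σ_1 + σ_2)/6 = -1.

-1.1250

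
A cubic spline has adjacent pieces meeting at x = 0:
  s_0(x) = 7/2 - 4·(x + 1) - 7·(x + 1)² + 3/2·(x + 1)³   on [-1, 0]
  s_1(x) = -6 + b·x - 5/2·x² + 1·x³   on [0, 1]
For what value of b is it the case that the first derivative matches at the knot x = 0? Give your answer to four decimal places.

s_0'(x) = -4 - 14·(x + 1) + 9/2·(x + 1)², so s_0'(0) = -27/2. On the right, s_1'(0) = b, so b = -27/2.

-13.5000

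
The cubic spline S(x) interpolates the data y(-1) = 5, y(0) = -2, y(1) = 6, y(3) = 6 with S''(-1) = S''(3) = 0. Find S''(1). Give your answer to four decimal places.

-12.2609

With m_i denoting the second derivative at x_i, h_i = 1, 1, 2, and Δ_i = (y_(i+1) − y_i)/h_i = -7, 8, 0:
  1·m_0 + 4·m_1 + 1·m_2 = 6(Δ_1 - Δ_0) = 90
  1·m_1 + 6·m_2 + 2·m_3 = 6(Δ_2 - Δ_1) = -48
Natural end conditions: m_0 = m_3 = 0.
Solving the tridiagonal system: m_0 = 0, m_1 = 588/23, m_2 = -282/23, m_3 = 0.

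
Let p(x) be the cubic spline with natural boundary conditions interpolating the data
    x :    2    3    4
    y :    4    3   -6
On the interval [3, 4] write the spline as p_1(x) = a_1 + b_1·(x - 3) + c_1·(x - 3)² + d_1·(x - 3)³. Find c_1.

-6

With σ_i denoting the second derivative at x_i, h_i = 1, 1, and Δ_i = (y_(i+1) − y_i)/h_i = -1, -9:
  1·σ_0 + 4·σ_1 + 1·σ_2 = 6(Δ_1 - Δ_0) = -48
Natural end conditions: σ_0 = σ_2 = 0.
Hence σ_0 = 0, σ_1 = -12, σ_2 = 0.
On [3, 4], with p_1(x) = a_1 + b_1·(x - 3) + c_1·(x - 3)² + d_1·(x - 3)³: c_1 = σ_1/2 = -6, d_1 = (σ_2 - σ_1)/(6h_1) = 2, b_1 = Δ_1 - h_1(2σ_1 + σ_2)/6 = -5.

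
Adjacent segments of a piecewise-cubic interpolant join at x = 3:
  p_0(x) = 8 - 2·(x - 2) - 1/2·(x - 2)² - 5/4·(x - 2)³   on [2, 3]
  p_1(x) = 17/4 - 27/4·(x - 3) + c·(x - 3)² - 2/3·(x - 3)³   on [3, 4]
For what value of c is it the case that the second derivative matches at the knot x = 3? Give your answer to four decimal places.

-4.2500

p_0''(x) = -1 - 15/2·(x - 2), so p_0''(3) = -17/2. On the right, p_1''(3) = 2c, so c = -17/4.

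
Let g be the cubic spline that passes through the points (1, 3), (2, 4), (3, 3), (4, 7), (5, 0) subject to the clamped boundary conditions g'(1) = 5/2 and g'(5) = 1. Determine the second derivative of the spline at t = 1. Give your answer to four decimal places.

-1.0179

Put σ_i = g'' at the i-th knot. Here h = (1, 1, 1, 1) and Δ = (1, -1, 4, -7), so the interior equations h_(i-1)·σ_(i-1) + 2(h_(i-1)+h_i)·σ_i + h_i·σ_(i+1) = 6(Δ_i − Δ_(i-1)) read
  1·σ_0 + 4·σ_1 + 1·σ_2 = 6(Δ_1 - Δ_0) = -12
  1·σ_1 + 4·σ_2 + 1·σ_3 = 6(Δ_2 - Δ_1) = 30
  1·σ_2 + 4·σ_3 + 1·σ_4 = 6(Δ_3 - Δ_2) = -66
Clamped end conditions give two more equations: 2h_0·σ_0 + h_0·σ_1 = 6(Δ_0 - g'(1)) = -9 and h_3·σ_3 + 2h_3·σ_4 = 6(g'(5) - Δ_3) = 48.
Hence σ_0 = -57/56, σ_1 = -195/28, σ_2 = 135/8, σ_3 = -855/28, σ_4 = 2199/56.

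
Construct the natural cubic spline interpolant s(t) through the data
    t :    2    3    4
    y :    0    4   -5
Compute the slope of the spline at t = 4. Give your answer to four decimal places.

-12.2500

Put M_i = s'' at the i-th knot. Here h = (1, 1) and Δ = (4, -9), so the interior equations h_(i-1)·M_(i-1) + 2(h_(i-1)+h_i)·M_i + h_i·M_(i+1) = 6(Δ_i − Δ_(i-1)) read
  1·M_0 + 4·M_1 + 1·M_2 = 6(Δ_1 - Δ_0) = -78
Natural end conditions: M_0 = M_2 = 0.
Solving: M_0 = 0, M_1 = -39/2, M_2 = 0.
On [3, 4], s'(t) = b_1 + 2c_1·(t - 3) + 3d_1·(t - 3)² with b_1 = Δ_1 - h_1(2M_1 + M_2)/6 = -5/2, c_1 = M_1/2 = -39/4, d_1 = (M_2 - M_1)/(6h_1) = 13/4. So s'(4) = -49/4.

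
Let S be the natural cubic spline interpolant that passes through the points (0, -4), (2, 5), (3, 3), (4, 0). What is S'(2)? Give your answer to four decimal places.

Let m_i = S''(x_i). Step sizes h_i = 2, 1, 1; slopes of the chords Δ_i = (y_(i+1) - y_i)/h_i = 9/2, -2, -3.
  2·m_0 + 6·m_1 + 1·m_2 = 6(Δ_1 - Δ_0) = -39
  1·m_1 + 4·m_2 + 1·m_3 = 6(Δ_2 - Δ_1) = -6
Natural end conditions: m_0 = m_3 = 0.
Solving the tridiagonal system: m_0 = 0, m_1 = -150/23, m_2 = 3/23, m_3 = 0.
On [2, 3], S'(x) = b_1 + 2c_1·(x - 2) + 3d_1·(x - 2)² with b_1 = Δ_1 - h_1(2m_1 + m_2)/6 = 7/46, c_1 = m_1/2 = -75/23, d_1 = (m_2 - m_1)/(6h_1) = 51/46. So S'(2) = 7/46.

0.1522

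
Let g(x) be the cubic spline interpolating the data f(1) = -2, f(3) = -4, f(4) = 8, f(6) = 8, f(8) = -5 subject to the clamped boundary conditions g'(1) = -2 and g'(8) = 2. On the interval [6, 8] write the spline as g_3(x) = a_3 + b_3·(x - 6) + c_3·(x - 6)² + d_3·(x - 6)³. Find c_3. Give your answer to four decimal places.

-2.7336

Write σ_i for g''(x_i). With h_i = 2, 1, 2, 2 and divided differences Δ_i = -1, 12, 0, -13/2, the continuity of g' gives the tridiagonal system
  2·σ_0 + 6·σ_1 + 1·σ_2 = 6(Δ_1 - Δ_0) = 78
  1·σ_1 + 6·σ_2 + 2·σ_3 = 6(Δ_2 - Δ_1) = -72
  2·σ_2 + 8·σ_3 + 2·σ_4 = 6(Δ_3 - Δ_2) = -39
Clamped end conditions give two more equations: 2h_0·σ_0 + h_0·σ_1 = 6(Δ_0 - g'(1)) = 6 and h_3·σ_3 + 2h_3·σ_4 = 6(g'(8) - Δ_3) = 51.
Solving the tridiagonal system: σ_0 = -446/61, σ_1 = 1075/61, σ_2 = -800/61, σ_3 = -667/122, σ_4 = 1889/122.
On [6, 8], with g_3(x) = a_3 + b_3·(x - 6) + c_3·(x - 6)² + d_3·(x - 6)³: c_3 = σ_3/2 = -667/244, d_3 = (σ_4 - σ_3)/(6h_3) = 213/122, b_3 = Δ_3 - h_3(2σ_3 + σ_4)/6 = -489/61.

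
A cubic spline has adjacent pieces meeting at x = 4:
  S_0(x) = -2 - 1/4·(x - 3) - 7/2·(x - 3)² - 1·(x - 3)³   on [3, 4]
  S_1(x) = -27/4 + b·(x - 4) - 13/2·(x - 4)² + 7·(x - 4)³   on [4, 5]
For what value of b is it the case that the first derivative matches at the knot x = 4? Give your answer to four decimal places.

S_0'(x) = -1/4 - 7·(x - 3) - 3·(x - 3)², so S_0'(4) = -41/4. On the right, S_1'(4) = b, so b = -41/4.

-10.2500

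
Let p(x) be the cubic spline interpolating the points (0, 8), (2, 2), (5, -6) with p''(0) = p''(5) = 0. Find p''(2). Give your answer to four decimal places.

0.2000

Write σ_i for p''(x_i). With h_i = 2, 3 and divided differences Δ_i = -3, -8/3, the continuity of p' gives the tridiagonal system
  2·σ_0 + 10·σ_1 + 3·σ_2 = 6(Δ_1 - Δ_0) = 2
Natural end conditions: σ_0 = σ_2 = 0.
Forward elimination and back-substitution give σ_0 = 0, σ_1 = 1/5, σ_2 = 0.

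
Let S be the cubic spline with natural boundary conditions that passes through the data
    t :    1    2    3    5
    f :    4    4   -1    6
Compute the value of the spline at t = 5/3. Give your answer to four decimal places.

4.6200

Write M_i for S''(x_i). With h_i = 1, 1, 2 and divided differences Δ_i = 0, -5, 7/2, the continuity of S' gives the tridiagonal system
  1·M_0 + 4·M_1 + 1·M_2 = 6(Δ_1 - Δ_0) = -30
  1·M_1 + 6·M_2 + 2·M_3 = 6(Δ_2 - Δ_1) = 51
Natural end conditions: M_0 = M_3 = 0.
Forward elimination and back-substitution give M_0 = 0, M_1 = -231/23, M_2 = 234/23, M_3 = 0.
On [1, 2], S(t) = 4 + 77/46·(t - 1) + 0·(t - 1)² - 77/46·(t - 1)³.
With (t - 1) = 2/3: S(5/3) = 2869/621.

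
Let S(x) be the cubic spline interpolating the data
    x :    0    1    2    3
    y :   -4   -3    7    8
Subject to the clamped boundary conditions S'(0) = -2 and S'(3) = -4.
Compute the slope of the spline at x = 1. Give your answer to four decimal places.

6.8667

Write m_i for S''(x_i). With h_i = 1, 1, 1 and divided differences Δ_i = 1, 10, 1, the continuity of S' gives the tridiagonal system
  1·m_0 + 4·m_1 + 1·m_2 = 6(Δ_1 - Δ_0) = 54
  1·m_1 + 4·m_2 + 1·m_3 = 6(Δ_2 - Δ_1) = -54
Clamped end conditions give two more equations: 2h_0·m_0 + h_0·m_1 = 6(Δ_0 - S'(0)) = 18 and h_2·m_2 + 2h_2·m_3 = 6(S'(3) - Δ_2) = -30.
Solving the tridiagonal system: m_0 = 4/15, m_1 = 262/15, m_2 = -242/15, m_3 = -104/15.
On [1, 2], S'(x) = b_1 + 2c_1·(x - 1) + 3d_1·(x - 1)² with b_1 = Δ_1 - h_1(2m_1 + m_2)/6 = 103/15, c_1 = m_1/2 = 131/15, d_1 = (m_2 - m_1)/(6h_1) = -28/5. So S'(1) = 103/15.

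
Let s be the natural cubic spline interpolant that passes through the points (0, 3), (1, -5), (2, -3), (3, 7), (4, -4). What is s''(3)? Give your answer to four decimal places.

-36.1071

Put m_i = s'' at the i-th knot. Here h = (1, 1, 1, 1) and Δ = (-8, 2, 10, -11), so the interior equations h_(i-1)·m_(i-1) + 2(h_(i-1)+h_i)·m_i + h_i·m_(i+1) = 6(Δ_i − Δ_(i-1)) read
  1·m_0 + 4·m_1 + 1·m_2 = 6(Δ_1 - Δ_0) = 60
  1·m_1 + 4·m_2 + 1·m_3 = 6(Δ_2 - Δ_1) = 48
  1·m_2 + 4·m_3 + 1·m_4 = 6(Δ_3 - Δ_2) = -126
Natural end conditions: m_0 = m_4 = 0.
Solving the tridiagonal system: m_0 = 0, m_1 = 291/28, m_2 = 129/7, m_3 = -1011/28, m_4 = 0.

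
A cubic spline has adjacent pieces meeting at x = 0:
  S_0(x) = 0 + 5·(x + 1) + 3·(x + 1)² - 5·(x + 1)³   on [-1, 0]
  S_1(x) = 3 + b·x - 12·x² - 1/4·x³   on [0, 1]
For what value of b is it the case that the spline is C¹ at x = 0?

S_0'(x) = 5 + 6·(x + 1) - 15·(x + 1)², so S_0'(0) = -4. On the right, S_1'(0) = b, so b = -4.

-4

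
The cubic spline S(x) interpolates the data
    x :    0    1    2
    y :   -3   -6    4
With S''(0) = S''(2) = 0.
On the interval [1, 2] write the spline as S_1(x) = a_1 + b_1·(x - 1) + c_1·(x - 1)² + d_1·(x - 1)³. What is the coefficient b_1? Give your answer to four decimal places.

Put σ_i = S'' at the i-th knot. Here h = (1, 1) and Δ = (-3, 10), so the interior equations h_(i-1)·σ_(i-1) + 2(h_(i-1)+h_i)·σ_i + h_i·σ_(i+1) = 6(Δ_i − Δ_(i-1)) read
  1·σ_0 + 4·σ_1 + 1·σ_2 = 6(Δ_1 - Δ_0) = 78
Natural end conditions: σ_0 = σ_2 = 0.
Solving the tridiagonal system: σ_0 = 0, σ_1 = 39/2, σ_2 = 0.
On [1, 2], with S_1(x) = a_1 + b_1·(x - 1) + c_1·(x - 1)² + d_1·(x - 1)³: c_1 = σ_1/2 = 39/4, d_1 = (σ_2 - σ_1)/(6h_1) = -13/4, b_1 = Δ_1 - h_1(2σ_1 + σ_2)/6 = 7/2.

3.5000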